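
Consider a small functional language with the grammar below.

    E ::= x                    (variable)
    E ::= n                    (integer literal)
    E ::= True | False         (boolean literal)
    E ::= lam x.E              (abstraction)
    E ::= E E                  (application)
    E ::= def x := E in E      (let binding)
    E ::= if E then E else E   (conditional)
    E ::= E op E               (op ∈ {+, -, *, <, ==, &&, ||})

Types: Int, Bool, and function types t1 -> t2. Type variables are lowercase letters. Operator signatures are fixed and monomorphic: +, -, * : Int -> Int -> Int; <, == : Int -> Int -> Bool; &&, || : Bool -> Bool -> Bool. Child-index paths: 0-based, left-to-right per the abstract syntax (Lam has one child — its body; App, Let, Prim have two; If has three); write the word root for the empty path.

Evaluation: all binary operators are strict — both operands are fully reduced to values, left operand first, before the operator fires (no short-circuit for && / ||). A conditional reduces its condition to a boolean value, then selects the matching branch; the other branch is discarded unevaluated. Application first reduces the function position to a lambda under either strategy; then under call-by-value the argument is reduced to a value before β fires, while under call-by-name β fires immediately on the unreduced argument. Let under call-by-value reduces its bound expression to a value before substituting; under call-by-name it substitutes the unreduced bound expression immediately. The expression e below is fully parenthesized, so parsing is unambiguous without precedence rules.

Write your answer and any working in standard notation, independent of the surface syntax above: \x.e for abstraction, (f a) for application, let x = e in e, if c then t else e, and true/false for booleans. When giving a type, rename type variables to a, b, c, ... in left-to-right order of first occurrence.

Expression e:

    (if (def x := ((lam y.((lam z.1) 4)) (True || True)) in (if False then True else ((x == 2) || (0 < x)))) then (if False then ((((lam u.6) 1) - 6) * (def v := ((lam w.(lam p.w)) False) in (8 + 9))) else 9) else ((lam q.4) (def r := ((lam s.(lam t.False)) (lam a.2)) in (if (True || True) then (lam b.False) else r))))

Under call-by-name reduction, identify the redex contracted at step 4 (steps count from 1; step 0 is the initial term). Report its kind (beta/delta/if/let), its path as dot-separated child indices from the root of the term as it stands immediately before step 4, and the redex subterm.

Working:
step 0: (if (let x = ((\y.((\z.1) 4)) (true || true)) in (if false then true else ((x == 2) || (0 < x)))) then (if false then ((((\u.6) 1) - 6) * (let v = ((\w.(\p.w)) false) in (8 + 9))) else 9) else ((\q.4) (let r = ((\s.(\t.false)) (\a.2)) in (if (true || true) then (\b.false) else r))))
step 1: [let@0] (if (if false then true else ((((\y.((\z.1) 4)) (true || true)) == 2) || (0 < ((\y.((\z.1) 4)) (true || true))))) then (if false then ((((\u.6) 1) - 6) * (let v = ((\w.(\p.w)) false) in (8 + 9))) else 9) else ((\q.4) (let r = ((\s.(\t.false)) (\a.2)) in (if (true || true) then (\b.false) else r))))
step 2: [if@0] (if ((((\y.((\z.1) 4)) (true || true)) == 2) || (0 < ((\y.((\z.1) 4)) (true || true)))) then (if false then ((((\u.6) 1) - 6) * (let v = ((\w.(\p.w)) false) in (8 + 9))) else 9) else ((\q.4) (let r = ((\s.(\t.false)) (\a.2)) in (if (true || true) then (\b.false) else r))))
step 3: [beta@0.0.0] (if ((((\z.1) 4) == 2) || (0 < ((\y.((\z.1) 4)) (true || true)))) then (if false then ((((\u.6) 1) - 6) * (let v = ((\w.(\p.w)) false) in (8 + 9))) else 9) else ((\q.4) (let r = ((\s.(\t.false)) (\a.2)) in (if (true || true) then (\b.false) else r))))
step 4: [beta@0.0.0] (if ((1 == 2) || (0 < ((\y.((\z.1) 4)) (true || true)))) then (if false then ((((\u.6) 1) - 6) * (let v = ((\w.(\p.w)) false) in (8 + 9))) else 9) else ((\q.4) (let r = ((\s.(\t.false)) (\a.2)) in (if (true || true) then (\b.false) else r))))

Answer: beta at 0.0.0 : ((\z.1) 4)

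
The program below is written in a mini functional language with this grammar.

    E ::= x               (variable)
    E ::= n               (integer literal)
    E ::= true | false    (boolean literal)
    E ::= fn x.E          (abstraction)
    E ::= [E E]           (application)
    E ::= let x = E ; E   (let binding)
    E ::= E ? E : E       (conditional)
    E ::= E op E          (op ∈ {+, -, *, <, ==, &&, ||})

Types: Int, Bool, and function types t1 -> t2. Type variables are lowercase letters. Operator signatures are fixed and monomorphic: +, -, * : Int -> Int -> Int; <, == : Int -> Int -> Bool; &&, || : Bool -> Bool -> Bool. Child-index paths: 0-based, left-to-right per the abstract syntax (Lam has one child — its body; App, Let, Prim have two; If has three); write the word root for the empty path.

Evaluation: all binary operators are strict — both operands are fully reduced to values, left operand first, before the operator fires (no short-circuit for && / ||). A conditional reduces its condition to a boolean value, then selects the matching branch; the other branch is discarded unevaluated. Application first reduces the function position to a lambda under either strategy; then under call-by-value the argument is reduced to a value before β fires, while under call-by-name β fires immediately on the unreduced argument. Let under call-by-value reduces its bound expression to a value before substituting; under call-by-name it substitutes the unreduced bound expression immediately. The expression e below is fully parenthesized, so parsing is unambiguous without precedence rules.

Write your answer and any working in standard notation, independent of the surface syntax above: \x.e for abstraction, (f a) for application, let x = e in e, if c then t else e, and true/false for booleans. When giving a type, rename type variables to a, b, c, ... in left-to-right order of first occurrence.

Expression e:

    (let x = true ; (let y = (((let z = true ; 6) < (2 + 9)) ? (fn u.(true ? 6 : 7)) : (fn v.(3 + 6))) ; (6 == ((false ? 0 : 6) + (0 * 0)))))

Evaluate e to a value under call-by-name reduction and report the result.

Derivation:
step 0: (let x = true in (let y = (if ((let z = true in 6) < (2 + 9)) then (\u.(if true then 6 else 7)) else (\v.(3 + 6))) in (6 == ((if false then 0 else 6) + (0 * 0)))))
step 1: [let@root] (let y = (if ((let z = true in 6) < (2 + 9)) then (\u.(if true then 6 else 7)) else (\v.(3 + 6))) in (6 == ((if false then 0 else 6) + (0 * 0))))
step 2: [let@root] (6 == ((if false then 0 else 6) + (0 * 0)))
step 3: [if@1.0] (6 == (6 + (0 * 0)))
step 4: [delta@1.1] (6 == (6 + 0))
step 5: [delta@1] (6 == 6)
step 6: [delta@root] true

Answer: true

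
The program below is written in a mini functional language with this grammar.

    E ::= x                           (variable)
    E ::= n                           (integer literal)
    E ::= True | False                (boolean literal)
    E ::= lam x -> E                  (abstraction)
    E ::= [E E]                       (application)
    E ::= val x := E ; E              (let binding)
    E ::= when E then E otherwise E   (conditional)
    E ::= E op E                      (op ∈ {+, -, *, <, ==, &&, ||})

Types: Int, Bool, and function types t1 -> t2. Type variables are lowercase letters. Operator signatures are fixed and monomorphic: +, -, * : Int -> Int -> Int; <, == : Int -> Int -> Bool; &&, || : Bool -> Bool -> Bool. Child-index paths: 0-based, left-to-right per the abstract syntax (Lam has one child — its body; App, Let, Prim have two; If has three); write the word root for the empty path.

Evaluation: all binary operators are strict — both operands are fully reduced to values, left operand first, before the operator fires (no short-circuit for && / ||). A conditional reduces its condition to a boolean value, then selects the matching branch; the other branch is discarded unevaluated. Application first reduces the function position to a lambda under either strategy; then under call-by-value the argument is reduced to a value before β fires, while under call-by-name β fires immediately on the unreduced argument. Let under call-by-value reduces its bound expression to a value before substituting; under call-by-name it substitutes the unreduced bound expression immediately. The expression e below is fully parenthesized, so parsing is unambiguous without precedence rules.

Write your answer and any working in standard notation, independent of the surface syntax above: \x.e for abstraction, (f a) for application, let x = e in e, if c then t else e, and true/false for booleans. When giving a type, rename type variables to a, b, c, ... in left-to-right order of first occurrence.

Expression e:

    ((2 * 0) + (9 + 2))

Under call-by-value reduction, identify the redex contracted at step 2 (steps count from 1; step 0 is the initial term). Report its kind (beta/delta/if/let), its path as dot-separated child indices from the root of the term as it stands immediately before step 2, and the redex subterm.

Answer: delta at 1 : (9 + 2)

Derivation:
step 0: ((2 * 0) + (9 + 2))
step 1: [delta@0] (0 + (9 + 2))
step 2: [delta@1] (0 + 11)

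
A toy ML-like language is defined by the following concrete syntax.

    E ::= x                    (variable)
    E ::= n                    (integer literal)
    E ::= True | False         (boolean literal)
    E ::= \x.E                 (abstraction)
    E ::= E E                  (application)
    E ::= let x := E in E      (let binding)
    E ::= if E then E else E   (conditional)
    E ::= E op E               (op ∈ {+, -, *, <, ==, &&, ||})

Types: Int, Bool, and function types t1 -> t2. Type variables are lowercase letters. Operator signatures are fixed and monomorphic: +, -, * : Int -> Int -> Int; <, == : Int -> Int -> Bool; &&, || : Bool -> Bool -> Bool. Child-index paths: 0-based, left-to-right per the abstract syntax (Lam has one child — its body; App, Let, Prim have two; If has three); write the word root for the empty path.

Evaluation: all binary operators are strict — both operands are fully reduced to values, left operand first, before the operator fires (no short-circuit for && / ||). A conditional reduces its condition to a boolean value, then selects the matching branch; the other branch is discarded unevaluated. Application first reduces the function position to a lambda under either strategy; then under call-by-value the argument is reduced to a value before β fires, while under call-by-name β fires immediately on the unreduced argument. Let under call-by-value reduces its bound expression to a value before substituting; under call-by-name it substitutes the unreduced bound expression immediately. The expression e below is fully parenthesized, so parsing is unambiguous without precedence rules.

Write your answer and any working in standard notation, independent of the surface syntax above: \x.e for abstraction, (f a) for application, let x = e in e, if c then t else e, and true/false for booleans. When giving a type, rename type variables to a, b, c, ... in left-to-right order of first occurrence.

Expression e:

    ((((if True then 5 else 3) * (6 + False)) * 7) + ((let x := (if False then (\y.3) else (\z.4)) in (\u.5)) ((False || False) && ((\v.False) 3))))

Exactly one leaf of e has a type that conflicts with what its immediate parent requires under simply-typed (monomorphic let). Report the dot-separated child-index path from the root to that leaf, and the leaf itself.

Derivation:
  unify Bool ~ Bool
  unify Int ~ Int
  unify Int ~ Int
  unify Int ~ Int
  unify Bool ~ Int
  FAIL: mismatch Bool ~ Int

Answer: 0.0.1.1 : false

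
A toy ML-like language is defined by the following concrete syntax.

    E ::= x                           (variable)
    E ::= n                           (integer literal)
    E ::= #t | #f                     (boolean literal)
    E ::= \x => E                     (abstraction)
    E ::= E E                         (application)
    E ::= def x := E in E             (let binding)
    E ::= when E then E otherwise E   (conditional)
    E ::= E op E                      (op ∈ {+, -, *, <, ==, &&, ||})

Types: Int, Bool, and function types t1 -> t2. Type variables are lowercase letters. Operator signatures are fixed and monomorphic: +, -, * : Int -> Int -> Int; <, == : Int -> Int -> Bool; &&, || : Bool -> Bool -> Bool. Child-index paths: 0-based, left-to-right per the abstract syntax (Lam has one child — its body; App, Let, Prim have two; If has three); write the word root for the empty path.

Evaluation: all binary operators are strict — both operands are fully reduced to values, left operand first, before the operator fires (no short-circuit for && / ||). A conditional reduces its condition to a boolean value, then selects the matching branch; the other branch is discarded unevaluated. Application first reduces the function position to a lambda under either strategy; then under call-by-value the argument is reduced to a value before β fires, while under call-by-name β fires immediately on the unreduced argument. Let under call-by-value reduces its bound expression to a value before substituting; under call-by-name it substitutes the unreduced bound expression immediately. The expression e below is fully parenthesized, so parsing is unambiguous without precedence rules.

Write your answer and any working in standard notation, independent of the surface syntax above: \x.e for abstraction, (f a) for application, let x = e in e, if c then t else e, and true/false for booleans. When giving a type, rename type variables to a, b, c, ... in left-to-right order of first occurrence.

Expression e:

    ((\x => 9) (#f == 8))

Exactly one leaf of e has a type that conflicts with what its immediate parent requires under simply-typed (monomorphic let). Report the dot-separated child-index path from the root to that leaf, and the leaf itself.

Working:
\x._ : a -> Int
  unify Bool ~ Int
  FAIL: mismatch Bool ~ Int

Answer: 1.0 : false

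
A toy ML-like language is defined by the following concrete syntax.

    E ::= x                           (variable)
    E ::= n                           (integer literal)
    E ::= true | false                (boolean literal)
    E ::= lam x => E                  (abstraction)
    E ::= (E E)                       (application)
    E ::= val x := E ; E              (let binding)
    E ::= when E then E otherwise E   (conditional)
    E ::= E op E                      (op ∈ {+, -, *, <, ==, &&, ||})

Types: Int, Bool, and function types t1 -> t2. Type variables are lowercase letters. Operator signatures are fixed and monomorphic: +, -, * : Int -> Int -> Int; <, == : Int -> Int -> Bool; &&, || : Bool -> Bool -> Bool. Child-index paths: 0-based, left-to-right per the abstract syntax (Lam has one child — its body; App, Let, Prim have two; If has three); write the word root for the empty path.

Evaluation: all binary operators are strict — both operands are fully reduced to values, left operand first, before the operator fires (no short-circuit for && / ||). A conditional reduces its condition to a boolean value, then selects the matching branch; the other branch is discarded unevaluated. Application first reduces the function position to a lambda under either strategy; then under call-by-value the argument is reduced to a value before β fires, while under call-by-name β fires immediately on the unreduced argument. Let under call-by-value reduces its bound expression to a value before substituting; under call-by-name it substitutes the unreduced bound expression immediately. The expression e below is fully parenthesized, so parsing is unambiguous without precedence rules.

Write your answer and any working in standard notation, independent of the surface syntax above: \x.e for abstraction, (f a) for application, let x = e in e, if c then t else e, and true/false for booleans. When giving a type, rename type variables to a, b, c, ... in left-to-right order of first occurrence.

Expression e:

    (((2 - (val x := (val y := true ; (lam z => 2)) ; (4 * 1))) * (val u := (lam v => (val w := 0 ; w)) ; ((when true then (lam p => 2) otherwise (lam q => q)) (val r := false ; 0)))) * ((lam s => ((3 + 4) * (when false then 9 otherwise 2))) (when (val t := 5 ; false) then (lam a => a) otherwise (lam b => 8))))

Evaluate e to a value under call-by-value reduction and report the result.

Answer: -56

Derivation:
step 0: (((2 - (let x = (let y = true in (\z.2)) in (4 * 1))) * (let u = (\v.(let w = 0 in w)) in ((if true then (\p.2) else (\q.q)) (let r = false in 0)))) * ((\s.((3 + 4) * (if false then 9 else 2))) (if (let t = 5 in false) then (\a.a) else (\b.8))))
step 1: [let@0.0.1.0] (((2 - (let x = (\z.2) in (4 * 1))) * (let u = (\v.(let w = 0 in w)) in ((if true then (\p.2) else (\q.q)) (let r = false in 0)))) * ((\s.((3 + 4) * (if false then 9 else 2))) (if (let t = 5 in false) then (\a.a) else (\b.8))))
step 2: [let@0.0.1] (((2 - (4 * 1)) * (let u = (\v.(let w = 0 in w)) in ((if true then (\p.2) else (\q.q)) (let r = false in 0)))) * ((\s.((3 + 4) * (if false then 9 else 2))) (if (let t = 5 in false) then (\a.a) else (\b.8))))
step 3: [delta@0.0.1] (((2 - 4) * (let u = (\v.(let w = 0 in w)) in ((if true then (\p.2) else (\q.q)) (let r = false in 0)))) * ((\s.((3 + 4) * (if false then 9 else 2))) (if (let t = 5 in false) then (\a.a) else (\b.8))))
step 4: [delta@0.0] ((-2 * (let u = (\v.(let w = 0 in w)) in ((if true then (\p.2) else (\q.q)) (let r = false in 0)))) * ((\s.((3 + 4) * (if false then 9 else 2))) (if (let t = 5 in false) then (\a.a) else (\b.8))))
step 5: [let@0.1] ((-2 * ((if true then (\p.2) else (\q.q)) (let r = false in 0))) * ((\s.((3 + 4) * (if false then 9 else 2))) (if (let t = 5 in false) then (\a.a) else (\b.8))))
step 6: [if@0.1.0] ((-2 * ((\p.2) (let r = false in 0))) * ((\s.((3 + 4) * (if false then 9 else 2))) (if (let t = 5 in false) then (\a.a) else (\b.8))))
step 7: [let@0.1.1] ((-2 * ((\p.2) 0)) * ((\s.((3 + 4) * (if false then 9 else 2))) (if (let t = 5 in false) then (\a.a) else (\b.8))))
step 8: [beta@0.1] ((-2 * 2) * ((\s.((3 + 4) * (if false then 9 else 2))) (if (let t = 5 in false) then (\a.a) else (\b.8))))
step 9: [delta@0] (-4 * ((\s.((3 + 4) * (if false then 9 else 2))) (if (let t = 5 in false) then (\a.a) else (\b.8))))
step 10: [let@1.1.0] (-4 * ((\s.((3 + 4) * (if false then 9 else 2))) (if false then (\a.a) else (\b.8))))
step 11: [if@1.1] (-4 * ((\s.((3 + 4) * (if false then 9 else 2))) (\b.8)))
step 12: [beta@1] (-4 * ((3 + 4) * (if false then 9 else 2)))
step 13: [delta@1.0] (-4 * (7 * (if false then 9 else 2)))
step 14: [if@1.1] (-4 * (7 * 2))
step 15: [delta@1] (-4 * 14)
step 16: [delta@root] -56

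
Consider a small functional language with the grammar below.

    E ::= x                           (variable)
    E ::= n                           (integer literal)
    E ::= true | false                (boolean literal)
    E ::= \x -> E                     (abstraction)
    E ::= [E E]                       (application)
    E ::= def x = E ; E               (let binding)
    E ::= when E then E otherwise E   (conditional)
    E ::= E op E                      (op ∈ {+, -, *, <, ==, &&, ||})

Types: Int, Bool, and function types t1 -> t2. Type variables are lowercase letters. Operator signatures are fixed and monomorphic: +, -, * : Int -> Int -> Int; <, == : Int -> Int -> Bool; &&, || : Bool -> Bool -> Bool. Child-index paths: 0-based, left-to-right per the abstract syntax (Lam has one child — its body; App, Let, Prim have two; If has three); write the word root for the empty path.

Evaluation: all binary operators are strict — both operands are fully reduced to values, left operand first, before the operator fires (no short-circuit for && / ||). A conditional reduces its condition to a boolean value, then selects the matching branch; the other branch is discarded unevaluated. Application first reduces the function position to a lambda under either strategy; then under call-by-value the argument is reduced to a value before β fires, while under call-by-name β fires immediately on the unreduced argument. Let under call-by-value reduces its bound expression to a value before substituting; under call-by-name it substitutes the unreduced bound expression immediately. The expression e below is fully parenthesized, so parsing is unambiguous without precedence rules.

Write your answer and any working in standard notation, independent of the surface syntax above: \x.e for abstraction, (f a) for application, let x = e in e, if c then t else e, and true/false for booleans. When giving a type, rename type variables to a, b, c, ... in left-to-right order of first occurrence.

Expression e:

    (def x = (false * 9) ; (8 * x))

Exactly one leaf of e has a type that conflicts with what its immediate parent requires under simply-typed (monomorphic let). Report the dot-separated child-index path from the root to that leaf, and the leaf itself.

Trace:
  unify Bool ~ Int
  FAIL: mismatch Bool ~ Int

Answer: 0.0 : false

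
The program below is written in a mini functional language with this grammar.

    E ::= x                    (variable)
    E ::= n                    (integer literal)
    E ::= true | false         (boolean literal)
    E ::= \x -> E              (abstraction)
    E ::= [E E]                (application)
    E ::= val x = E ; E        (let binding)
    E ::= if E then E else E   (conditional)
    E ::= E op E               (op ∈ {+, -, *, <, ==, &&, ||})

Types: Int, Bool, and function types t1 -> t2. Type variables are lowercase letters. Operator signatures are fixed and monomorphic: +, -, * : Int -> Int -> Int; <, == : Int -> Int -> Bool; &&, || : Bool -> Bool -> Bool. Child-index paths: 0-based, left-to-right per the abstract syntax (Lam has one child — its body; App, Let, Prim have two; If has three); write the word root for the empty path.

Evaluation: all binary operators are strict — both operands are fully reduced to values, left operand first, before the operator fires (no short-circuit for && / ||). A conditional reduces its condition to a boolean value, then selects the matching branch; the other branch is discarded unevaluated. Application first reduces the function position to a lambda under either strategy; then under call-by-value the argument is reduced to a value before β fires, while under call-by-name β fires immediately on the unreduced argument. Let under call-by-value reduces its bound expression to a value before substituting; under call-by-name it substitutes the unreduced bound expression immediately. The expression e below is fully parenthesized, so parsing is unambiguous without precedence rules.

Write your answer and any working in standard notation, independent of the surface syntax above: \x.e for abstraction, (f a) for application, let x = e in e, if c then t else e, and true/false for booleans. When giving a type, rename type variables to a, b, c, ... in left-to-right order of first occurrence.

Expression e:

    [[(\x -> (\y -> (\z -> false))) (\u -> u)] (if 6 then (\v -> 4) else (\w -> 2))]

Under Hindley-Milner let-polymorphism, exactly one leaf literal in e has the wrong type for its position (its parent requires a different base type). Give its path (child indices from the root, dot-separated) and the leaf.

Answer: 1.0 : 6

Derivation:
\z._ : c -> Bool
\y._ : b -> c -> Bool
\x._ : a -> b -> c -> Bool
u : d
\u._ : d -> d
  unify a -> b -> c -> Bool ~ (d -> d) -> e
  unify a ~ d -> d
  unify b -> c -> Bool ~ e
_ _ : b -> c -> Bool
  unify Int ~ Bool
  FAIL: mismatch Int ~ Bool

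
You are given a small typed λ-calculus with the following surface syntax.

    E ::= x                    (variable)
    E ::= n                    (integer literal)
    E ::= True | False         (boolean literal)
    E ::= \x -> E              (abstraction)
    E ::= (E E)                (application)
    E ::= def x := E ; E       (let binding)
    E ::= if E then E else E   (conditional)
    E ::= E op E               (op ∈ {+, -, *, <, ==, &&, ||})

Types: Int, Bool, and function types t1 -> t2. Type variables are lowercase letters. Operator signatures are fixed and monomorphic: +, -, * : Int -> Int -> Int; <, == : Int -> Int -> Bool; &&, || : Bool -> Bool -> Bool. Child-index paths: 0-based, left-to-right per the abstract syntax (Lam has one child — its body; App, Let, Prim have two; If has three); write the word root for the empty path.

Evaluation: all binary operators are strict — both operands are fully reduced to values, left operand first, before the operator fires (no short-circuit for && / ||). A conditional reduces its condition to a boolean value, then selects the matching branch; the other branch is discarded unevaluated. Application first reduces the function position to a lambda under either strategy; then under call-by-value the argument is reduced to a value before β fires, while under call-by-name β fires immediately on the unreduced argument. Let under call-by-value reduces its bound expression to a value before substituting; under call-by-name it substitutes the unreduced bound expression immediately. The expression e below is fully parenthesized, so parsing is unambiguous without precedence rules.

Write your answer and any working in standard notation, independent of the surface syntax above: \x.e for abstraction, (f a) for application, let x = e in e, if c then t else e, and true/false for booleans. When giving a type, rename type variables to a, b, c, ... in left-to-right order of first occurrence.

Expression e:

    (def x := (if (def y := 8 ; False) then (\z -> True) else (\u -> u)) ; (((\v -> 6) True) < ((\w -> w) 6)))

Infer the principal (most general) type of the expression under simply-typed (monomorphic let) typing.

Answer: Bool

Derivation:
let y : Int
  unify Bool ~ Bool
\z._ : a -> Bool
u : b
\u._ : b -> b
  unify a -> Bool ~ b -> b
  unify a ~ b
  unify Bool ~ b
let x : Bool -> Bool
\v._ : c -> Int
  unify c -> Int ~ Bool -> d
  unify c ~ Bool
  unify Int ~ d
_ _ : Int
  unify Int ~ Int
w : e
\w._ : e -> e
  unify e -> e ~ Int -> f
  unify e ~ Int
  unify Int ~ f
_ _ : Int
  unify Int ~ Int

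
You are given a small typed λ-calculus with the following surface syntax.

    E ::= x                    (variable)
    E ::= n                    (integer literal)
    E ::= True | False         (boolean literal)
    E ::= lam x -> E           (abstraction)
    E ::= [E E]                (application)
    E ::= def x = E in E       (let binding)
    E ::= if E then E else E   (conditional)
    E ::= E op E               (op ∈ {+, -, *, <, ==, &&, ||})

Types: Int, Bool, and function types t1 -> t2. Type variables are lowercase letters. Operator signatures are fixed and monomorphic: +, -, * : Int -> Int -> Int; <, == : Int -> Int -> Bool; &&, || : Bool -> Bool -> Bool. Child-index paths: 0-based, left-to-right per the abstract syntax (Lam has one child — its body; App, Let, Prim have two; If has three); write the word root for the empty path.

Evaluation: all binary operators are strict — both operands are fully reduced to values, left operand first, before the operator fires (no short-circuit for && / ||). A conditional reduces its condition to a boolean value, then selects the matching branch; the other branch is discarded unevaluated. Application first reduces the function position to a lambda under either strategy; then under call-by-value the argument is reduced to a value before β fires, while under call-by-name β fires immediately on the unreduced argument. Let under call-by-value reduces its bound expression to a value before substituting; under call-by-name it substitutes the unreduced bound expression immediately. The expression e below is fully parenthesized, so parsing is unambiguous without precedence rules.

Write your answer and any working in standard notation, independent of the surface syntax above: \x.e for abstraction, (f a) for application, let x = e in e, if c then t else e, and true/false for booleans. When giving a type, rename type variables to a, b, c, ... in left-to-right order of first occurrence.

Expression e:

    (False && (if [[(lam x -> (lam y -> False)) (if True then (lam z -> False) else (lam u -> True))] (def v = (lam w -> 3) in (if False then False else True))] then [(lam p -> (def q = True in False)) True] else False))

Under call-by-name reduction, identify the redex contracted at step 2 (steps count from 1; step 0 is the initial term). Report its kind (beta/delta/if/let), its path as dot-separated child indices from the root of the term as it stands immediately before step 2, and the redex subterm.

Derivation:
step 0: (false && (if (((\x.(\y.false)) (if true then (\z.false) else (\u.true))) (let v = (\w.3) in (if false then false else true))) then ((\p.(let q = true in false)) true) else false))
step 1: [beta@1.0.0] (false && (if ((\y.false) (let v = (\w.3) in (if false then false else true))) then ((\p.(let q = true in false)) true) else false))
step 2: [beta@1.0] (false && (if false then ((\p.(let q = true in false)) true) else false))

Answer: beta at 1.0 : ((\y.false) (let v = (\w.3) in (if false then false else true)))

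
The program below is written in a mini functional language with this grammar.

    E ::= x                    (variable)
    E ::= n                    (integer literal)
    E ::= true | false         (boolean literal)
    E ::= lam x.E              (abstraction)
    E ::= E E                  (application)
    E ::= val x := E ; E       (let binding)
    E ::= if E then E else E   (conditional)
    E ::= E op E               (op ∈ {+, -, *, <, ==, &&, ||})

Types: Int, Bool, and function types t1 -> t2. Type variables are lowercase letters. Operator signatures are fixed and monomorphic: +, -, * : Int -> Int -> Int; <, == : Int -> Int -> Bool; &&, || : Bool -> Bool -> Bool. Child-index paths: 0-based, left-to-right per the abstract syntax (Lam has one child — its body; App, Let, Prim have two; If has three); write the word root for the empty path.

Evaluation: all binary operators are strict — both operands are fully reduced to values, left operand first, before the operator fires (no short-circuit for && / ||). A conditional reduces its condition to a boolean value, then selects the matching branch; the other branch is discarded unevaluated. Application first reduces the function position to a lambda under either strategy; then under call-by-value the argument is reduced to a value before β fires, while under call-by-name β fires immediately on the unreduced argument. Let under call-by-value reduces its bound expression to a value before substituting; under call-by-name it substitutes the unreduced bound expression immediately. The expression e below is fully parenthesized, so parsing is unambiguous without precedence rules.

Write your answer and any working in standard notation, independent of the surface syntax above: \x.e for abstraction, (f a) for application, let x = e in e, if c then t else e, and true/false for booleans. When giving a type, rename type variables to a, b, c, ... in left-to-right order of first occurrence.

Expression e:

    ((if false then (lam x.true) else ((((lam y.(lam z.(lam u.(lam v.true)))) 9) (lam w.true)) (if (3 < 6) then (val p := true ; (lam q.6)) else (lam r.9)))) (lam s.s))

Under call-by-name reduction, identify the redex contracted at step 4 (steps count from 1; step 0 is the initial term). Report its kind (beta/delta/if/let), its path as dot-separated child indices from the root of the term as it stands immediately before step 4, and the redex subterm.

Answer: beta at 0 : ((\u.(\v.true)) (if (3 < 6) then (let p = true in (\q.6)) else (\r.9)))

Derivation:
step 0: ((if false then (\x.true) else ((((\y.(\z.(\u.(\v.true)))) 9) (\w.true)) (if (3 < 6) then (let p = true in (\q.6)) else (\r.9)))) (\s.s))
step 1: [if@0] (((((\y.(\z.(\u.(\v.true)))) 9) (\w.true)) (if (3 < 6) then (let p = true in (\q.6)) else (\r.9))) (\s.s))
step 2: [beta@0.0.0] ((((\z.(\u.(\v.true))) (\w.true)) (if (3 < 6) then (let p = true in (\q.6)) else (\r.9))) (\s.s))
step 3: [beta@0.0] (((\u.(\v.true)) (if (3 < 6) then (let p = true in (\q.6)) else (\r.9))) (\s.s))
step 4: [beta@0] ((\v.true) (\s.s))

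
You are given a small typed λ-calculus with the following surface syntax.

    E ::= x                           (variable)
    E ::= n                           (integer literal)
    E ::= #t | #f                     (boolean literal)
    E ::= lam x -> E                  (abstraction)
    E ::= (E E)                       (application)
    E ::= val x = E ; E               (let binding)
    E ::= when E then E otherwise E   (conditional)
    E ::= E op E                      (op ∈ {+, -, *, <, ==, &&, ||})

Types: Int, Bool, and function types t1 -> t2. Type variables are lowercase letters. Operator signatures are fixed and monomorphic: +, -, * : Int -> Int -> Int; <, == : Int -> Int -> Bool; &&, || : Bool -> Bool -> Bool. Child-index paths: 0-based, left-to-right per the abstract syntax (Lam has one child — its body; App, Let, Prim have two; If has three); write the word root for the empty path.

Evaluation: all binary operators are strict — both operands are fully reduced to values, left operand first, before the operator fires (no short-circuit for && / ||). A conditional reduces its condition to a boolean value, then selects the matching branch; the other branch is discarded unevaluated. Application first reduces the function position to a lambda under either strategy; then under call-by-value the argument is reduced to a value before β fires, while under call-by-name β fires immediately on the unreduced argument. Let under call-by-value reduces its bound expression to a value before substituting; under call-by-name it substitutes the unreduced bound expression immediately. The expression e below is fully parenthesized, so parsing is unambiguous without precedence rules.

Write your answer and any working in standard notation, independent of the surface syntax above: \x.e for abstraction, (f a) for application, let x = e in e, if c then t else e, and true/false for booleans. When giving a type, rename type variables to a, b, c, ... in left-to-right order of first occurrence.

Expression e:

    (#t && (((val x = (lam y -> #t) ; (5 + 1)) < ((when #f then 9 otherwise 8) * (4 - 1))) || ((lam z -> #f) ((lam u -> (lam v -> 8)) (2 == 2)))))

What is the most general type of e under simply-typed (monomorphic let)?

Working:
  unify Bool ~ Bool
\y._ : a -> Bool
let x : a -> Bool
  unify Int ~ Int
  unify Int ~ Int
  unify Int ~ Int
  unify Bool ~ Bool
  unify Int ~ Int
  unify Int ~ Int
  unify Int ~ Int
  unify Int ~ Int
  unify Int ~ Int
  unify Int ~ Int
  unify Bool ~ Bool
\z._ : b -> Bool
\v._ : d -> Int
\u._ : c -> d -> Int
  unify Int ~ Int
  unify Int ~ Int
  unify c -> d -> Int ~ Bool -> e
  unify c ~ Bool
  unify d -> Int ~ e
_ _ : d -> Int
  unify b -> Bool ~ (d -> Int) -> f
  unify b ~ d -> Int
  unify Bool ~ f
_ _ : Bool
  unify Bool ~ Bool
  unify Bool ~ Bool

Answer: Bool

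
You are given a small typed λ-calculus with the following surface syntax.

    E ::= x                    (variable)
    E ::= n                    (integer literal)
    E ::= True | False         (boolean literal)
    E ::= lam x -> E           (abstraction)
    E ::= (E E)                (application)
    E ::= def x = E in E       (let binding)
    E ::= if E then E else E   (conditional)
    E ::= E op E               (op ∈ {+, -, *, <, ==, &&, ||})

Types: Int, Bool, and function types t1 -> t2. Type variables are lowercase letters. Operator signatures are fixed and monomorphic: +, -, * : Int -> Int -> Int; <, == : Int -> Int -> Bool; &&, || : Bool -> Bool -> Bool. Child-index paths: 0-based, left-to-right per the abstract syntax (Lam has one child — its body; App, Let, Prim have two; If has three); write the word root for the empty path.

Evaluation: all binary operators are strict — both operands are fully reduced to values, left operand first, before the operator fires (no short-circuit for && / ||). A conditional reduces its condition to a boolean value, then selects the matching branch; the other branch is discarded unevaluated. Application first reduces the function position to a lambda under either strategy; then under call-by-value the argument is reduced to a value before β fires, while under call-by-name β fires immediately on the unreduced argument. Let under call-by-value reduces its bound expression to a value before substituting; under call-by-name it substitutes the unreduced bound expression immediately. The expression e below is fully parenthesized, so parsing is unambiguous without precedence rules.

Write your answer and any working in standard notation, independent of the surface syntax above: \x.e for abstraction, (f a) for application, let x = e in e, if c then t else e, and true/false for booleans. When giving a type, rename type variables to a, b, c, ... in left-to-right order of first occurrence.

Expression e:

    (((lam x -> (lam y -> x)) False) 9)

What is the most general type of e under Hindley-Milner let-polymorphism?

Answer: Bool

Derivation:
x : a
\y._ : b -> a
\x._ : a -> b -> a
  unify a -> b -> a ~ Bool -> c
  unify a ~ Bool
  unify b -> Bool ~ c
_ _ : b -> Bool
  unify b -> Bool ~ Int -> d
  unify b ~ Int
  unify Bool ~ d
_ _ : Bool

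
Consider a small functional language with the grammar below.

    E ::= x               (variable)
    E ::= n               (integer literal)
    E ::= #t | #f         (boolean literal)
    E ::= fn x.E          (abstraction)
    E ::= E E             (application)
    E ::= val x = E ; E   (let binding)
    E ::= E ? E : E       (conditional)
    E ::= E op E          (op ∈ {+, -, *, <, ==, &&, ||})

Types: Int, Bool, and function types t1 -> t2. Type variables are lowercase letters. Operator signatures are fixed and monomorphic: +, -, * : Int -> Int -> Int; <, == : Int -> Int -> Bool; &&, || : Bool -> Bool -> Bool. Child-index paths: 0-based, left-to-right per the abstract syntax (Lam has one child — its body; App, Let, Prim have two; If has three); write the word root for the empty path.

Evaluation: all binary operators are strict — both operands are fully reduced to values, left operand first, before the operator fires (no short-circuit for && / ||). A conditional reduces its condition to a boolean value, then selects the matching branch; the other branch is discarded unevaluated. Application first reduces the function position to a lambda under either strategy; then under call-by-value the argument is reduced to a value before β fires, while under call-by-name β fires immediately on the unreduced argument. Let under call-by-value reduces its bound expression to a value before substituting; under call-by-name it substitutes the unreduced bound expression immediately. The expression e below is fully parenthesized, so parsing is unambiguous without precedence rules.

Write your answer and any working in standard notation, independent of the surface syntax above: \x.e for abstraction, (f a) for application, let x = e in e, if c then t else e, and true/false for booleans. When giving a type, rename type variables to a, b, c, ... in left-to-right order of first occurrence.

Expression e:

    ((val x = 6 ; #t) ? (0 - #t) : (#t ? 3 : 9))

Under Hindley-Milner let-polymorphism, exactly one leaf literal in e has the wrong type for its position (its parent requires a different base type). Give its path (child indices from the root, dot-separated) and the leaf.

Answer: 1.1 : true

Derivation:
let x : Int
  unify Bool ~ Bool
  unify Int ~ Int
  unify Bool ~ Int
  FAIL: mismatch Bool ~ Int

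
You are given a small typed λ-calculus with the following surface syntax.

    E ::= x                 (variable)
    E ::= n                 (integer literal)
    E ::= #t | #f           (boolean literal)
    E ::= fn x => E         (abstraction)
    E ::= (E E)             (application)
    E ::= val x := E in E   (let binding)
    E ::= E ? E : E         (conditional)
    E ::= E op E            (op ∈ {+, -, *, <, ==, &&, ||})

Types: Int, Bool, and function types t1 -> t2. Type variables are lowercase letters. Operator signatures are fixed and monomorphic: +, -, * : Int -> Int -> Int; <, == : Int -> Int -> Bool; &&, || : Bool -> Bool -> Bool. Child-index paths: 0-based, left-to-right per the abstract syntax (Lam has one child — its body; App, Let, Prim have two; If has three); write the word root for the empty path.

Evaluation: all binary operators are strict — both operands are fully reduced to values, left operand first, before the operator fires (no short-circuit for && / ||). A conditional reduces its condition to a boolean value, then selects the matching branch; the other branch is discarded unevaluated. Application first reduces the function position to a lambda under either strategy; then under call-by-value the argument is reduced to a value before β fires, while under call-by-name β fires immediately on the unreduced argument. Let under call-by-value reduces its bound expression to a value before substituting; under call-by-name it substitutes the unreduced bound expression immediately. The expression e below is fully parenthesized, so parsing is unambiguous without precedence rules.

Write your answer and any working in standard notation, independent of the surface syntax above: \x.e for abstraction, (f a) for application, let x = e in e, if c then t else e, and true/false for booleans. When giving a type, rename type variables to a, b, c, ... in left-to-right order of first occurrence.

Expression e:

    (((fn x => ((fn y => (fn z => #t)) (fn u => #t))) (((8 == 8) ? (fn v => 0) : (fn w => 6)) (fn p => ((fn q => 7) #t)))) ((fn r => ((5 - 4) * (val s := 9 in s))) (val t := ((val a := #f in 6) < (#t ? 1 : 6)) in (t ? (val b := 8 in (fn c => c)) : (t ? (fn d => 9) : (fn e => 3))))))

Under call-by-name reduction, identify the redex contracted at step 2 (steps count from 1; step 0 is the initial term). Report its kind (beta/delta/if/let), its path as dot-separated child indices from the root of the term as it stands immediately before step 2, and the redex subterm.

Answer: beta at 0 : ((\y.(\z.true)) (\u.true))

Derivation:
step 0: (((\x.((\y.(\z.true)) (\u.true))) ((if (8 == 8) then (\v.0) else (\w.6)) (\p.((\q.7) true)))) ((\r.((5 - 4) * (let s = 9 in s))) (let t = ((let a = false in 6) < (if true then 1 else 6)) in (if t then (let b = 8 in (\c.c)) else (if t then (\d.9) else (\e.3))))))
step 1: [beta@0] (((\y.(\z.true)) (\u.true)) ((\r.((5 - 4) * (let s = 9 in s))) (let t = ((let a = false in 6) < (if true then 1 else 6)) in (if t then (let b = 8 in (\c.c)) else (if t then (\d.9) else (\e.3))))))
step 2: [beta@0] ((\z.true) ((\r.((5 - 4) * (let s = 9 in s))) (let t = ((let a = false in 6) < (if true then 1 else 6)) in (if t then (let b = 8 in (\c.c)) else (if t then (\d.9) else (\e.3))))))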